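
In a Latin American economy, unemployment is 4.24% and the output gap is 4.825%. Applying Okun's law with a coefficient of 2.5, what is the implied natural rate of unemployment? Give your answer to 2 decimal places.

6.17%

From Okun's law, u - u* = -(output gap)/β = -(4.825)/2.5 = -1.93 points.
So u* = 4.24 + 1.93 = 6.17%.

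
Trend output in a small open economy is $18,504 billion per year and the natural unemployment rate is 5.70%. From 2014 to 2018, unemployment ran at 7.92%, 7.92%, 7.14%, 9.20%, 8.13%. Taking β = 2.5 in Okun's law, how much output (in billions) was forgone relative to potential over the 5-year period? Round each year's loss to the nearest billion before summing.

Year 2014: gap = -2.5 × (7.92 - 5.7) = -5.55%, loss ≈ 18504 × 5.55/100 ≈ 1027.
Year 2015: gap = -2.5 × (7.92 - 5.7) = -5.55%, loss ≈ 18504 × 5.55/100 ≈ 1027.
Year 2016: gap = -2.5 × (7.14 - 5.7) = -3.6%, loss ≈ 18504 × 3.6/100 ≈ 666.
Year 2017: gap = -2.5 × (9.2 - 5.7) = -8.75%, loss ≈ 18504 × 8.75/100 ≈ 1619.
Year 2018: gap = -2.5 × (8.13 - 5.7) = -6.075%, loss ≈ 18504 × 6.075/100 ≈ 1124.
Total lost output = 1027 + 1027 + 666 + 1619 + 1124 = 5463 billion.

$5,463 billion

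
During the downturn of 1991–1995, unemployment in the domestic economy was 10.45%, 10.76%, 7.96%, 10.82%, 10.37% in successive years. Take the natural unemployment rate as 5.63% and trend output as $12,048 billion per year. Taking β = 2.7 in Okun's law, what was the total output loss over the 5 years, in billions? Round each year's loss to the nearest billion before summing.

$7,225 billion

Year 1991: gap = -2.7 × (10.45 - 5.63) = -13.014%, loss ≈ 12048 × 13.014/100 ≈ 1568.
Year 1992: gap = -2.7 × (10.76 - 5.63) = -13.851%, loss ≈ 12048 × 13.851/100 ≈ 1669.
Year 1993: gap = -2.7 × (7.96 - 5.63) = -6.291%, loss ≈ 12048 × 6.291/100 ≈ 758.
Year 1994: gap = -2.7 × (10.82 - 5.63) = -14.013%, loss ≈ 12048 × 14.013/100 ≈ 1688.
Year 1995: gap = -2.7 × (10.37 - 5.63) = -12.798%, loss ≈ 12048 × 12.798/100 ≈ 1542.
Total lost output = 1568 + 1669 + 758 + 1688 + 1542 = 7225 billion.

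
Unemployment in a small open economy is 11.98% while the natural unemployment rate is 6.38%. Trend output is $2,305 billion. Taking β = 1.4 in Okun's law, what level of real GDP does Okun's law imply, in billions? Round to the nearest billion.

Unemployment gap = 11.98 - 6.38 = 5.6 points, so the output gap is -1.4 × 5.6 = -7.84%.
Actual GDP = 2305 × (1 - 7.84/100) = 2305 × 0.9216 ≈ 2124 billion.

$2,124 billion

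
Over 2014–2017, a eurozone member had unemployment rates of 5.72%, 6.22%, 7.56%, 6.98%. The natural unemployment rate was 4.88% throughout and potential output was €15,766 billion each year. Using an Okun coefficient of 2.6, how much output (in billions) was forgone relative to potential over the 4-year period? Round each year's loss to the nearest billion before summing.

€2,853 billion

Year 2014: gap = -2.6 × (5.72 - 4.88) = -2.184%, loss ≈ 15766 × 2.184/100 ≈ 344.
Year 2015: gap = -2.6 × (6.22 - 4.88) = -3.484%, loss ≈ 15766 × 3.484/100 ≈ 549.
Year 2016: gap = -2.6 × (7.56 - 4.88) = -6.968%, loss ≈ 15766 × 6.968/100 ≈ 1099.
Year 2017: gap = -2.6 × (6.98 - 4.88) = -5.46%, loss ≈ 15766 × 5.46/100 ≈ 861.
Total lost output = 344 + 549 + 1099 + 861 = 2853 billion.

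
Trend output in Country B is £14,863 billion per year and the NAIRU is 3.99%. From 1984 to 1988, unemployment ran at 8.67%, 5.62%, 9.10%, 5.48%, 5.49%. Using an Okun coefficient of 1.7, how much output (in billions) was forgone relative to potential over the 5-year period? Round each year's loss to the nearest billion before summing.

£3,641 billion

Year 1984: gap = -1.7 × (8.67 - 3.99) = -7.956%, loss ≈ 14863 × 7.956/100 ≈ 1183.
Year 1985: gap = -1.7 × (5.62 - 3.99) = -2.771%, loss ≈ 14863 × 2.771/100 ≈ 412.
Year 1986: gap = -1.7 × (9.1 - 3.99) = -8.687%, loss ≈ 14863 × 8.687/100 ≈ 1291.
Year 1987: gap = -1.7 × (5.48 - 3.99) = -2.533%, loss ≈ 14863 × 2.533/100 ≈ 376.
Year 1988: gap = -1.7 × (5.49 - 3.99) = -2.55%, loss ≈ 14863 × 2.55/100 ≈ 379.
Total lost output = 1183 + 412 + 1291 + 376 + 379 = 3641 billion.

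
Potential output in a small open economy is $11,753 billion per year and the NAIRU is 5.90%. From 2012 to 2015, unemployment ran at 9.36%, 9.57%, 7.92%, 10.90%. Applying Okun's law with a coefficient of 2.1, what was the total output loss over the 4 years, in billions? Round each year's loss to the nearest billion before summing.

$3,493 billion

Year 2012: gap = -2.1 × (9.36 - 5.9) = -7.266%, loss ≈ 11753 × 7.266/100 ≈ 854.
Year 2013: gap = -2.1 × (9.57 - 5.9) = -7.707%, loss ≈ 11753 × 7.707/100 ≈ 906.
Year 2014: gap = -2.1 × (7.92 - 5.9) = -4.242%, loss ≈ 11753 × 4.242/100 ≈ 499.
Year 2015: gap = -2.1 × (10.9 - 5.9) = -10.5%, loss ≈ 11753 × 10.5/100 ≈ 1234.
Total lost output = 854 + 906 + 499 + 1234 = 3493 billion.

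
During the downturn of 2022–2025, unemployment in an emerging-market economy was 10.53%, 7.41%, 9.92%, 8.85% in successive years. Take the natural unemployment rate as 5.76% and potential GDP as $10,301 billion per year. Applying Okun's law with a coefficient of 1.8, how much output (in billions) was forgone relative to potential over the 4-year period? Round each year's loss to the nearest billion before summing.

$2,534 billion

Year 2022: gap = -1.8 × (10.53 - 5.76) = -8.586%, loss ≈ 10301 × 8.586/100 ≈ 884.
Year 2023: gap = -1.8 × (7.41 - 5.76) = -2.97%, loss ≈ 10301 × 2.97/100 ≈ 306.
Year 2024: gap = -1.8 × (9.92 - 5.76) = -7.488%, loss ≈ 10301 × 7.488/100 ≈ 771.
Year 2025: gap = -1.8 × (8.85 - 5.76) = -5.562%, loss ≈ 10301 × 5.562/100 ≈ 573.
Total lost output = 884 + 306 + 771 + 573 = 2534 billion.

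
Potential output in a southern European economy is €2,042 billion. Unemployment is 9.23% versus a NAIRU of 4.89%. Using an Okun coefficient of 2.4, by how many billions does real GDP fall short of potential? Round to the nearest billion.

€213 billion

Output gap = -2.4 × (9.23 - 4.89) = -2.4 × 4.34 = -10.416%.
Actual GDP ≈ 2042 × 0.89584 ≈ 1829 billion, so the shortfall is 2042 - 1829 = 213 billion.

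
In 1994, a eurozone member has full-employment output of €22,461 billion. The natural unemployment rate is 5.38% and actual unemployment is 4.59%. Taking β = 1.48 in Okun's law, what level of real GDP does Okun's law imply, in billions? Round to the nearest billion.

€22,724 billion

Unemployment gap = 4.59 - 5.38 = -0.79 points, so the output gap is -1.48 × (-0.79) = 1.1692%.
Actual GDP = 22461 × (1 + 1.1692/100) = 22461 × 1.011692 ≈ 22724 billion.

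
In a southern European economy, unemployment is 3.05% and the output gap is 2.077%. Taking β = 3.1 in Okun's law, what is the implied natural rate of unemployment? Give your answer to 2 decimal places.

From Okun's law, u - u* = -(output gap)/β = -(2.077)/3.1 = -0.67 points.
So u* = 3.05 + 0.67 = 3.72%.

3.72%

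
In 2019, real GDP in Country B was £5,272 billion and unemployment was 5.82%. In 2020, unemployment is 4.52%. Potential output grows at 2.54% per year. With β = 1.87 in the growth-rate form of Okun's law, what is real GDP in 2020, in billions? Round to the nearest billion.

Δu = 4.52 - 5.82 = -1.3 points.
Okun's law (growth form): g_Y = g_Y* - β × Δu = 2.54 - 1.87 × (-1.30) = 2.54 + 2.431 = 4.971%.
Real GDP in the next year = 5272 × (1 + 4.971/100) = 5272 × 1.04971 ≈ 5534 billion.

£5,534 billion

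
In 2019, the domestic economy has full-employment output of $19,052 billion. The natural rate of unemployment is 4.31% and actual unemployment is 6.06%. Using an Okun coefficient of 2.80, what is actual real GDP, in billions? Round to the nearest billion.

$18,118 billion

Unemployment gap = 6.06 - 4.31 = 1.75 points, so the output gap is -2.8 × 1.75 = -4.9%.
Actual GDP = 19052 × (1 - 4.9/100) = 19052 × 0.951 ≈ 18118 billion.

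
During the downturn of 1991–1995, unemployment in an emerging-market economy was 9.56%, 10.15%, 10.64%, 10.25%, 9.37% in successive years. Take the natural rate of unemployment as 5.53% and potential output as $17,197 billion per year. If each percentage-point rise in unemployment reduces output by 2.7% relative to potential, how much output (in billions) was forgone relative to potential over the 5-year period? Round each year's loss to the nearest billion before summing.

Year 1991: gap = -2.7 × (9.56 - 5.53) = -10.881%, loss ≈ 17197 × 10.881/100 ≈ 1871.
Year 1992: gap = -2.7 × (10.15 - 5.53) = -12.474%, loss ≈ 17197 × 12.474/100 ≈ 2145.
Year 1993: gap = -2.7 × (10.64 - 5.53) = -13.797%, loss ≈ 17197 × 13.797/100 ≈ 2373.
Year 1994: gap = -2.7 × (10.25 - 5.53) = -12.744%, loss ≈ 17197 × 12.744/100 ≈ 2192.
Year 1995: gap = -2.7 × (9.37 - 5.53) = -10.368%, loss ≈ 17197 × 10.368/100 ≈ 1783.
Total lost output = 1871 + 2145 + 2373 + 2192 + 1783 = 10364 billion.

$10,364 billion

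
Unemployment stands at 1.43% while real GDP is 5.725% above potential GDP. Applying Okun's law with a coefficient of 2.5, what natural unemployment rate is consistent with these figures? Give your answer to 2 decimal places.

3.72%

From Okun's law, u - u* = -(output gap)/β = -(5.725)/2.5 = -2.29 points.
So u* = 1.43 + 2.29 = 3.72%.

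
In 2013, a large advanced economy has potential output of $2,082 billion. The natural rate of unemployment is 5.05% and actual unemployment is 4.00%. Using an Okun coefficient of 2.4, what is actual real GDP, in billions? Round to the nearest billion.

$2,134 billion

Unemployment gap = 4 - 5.05 = -1.05 points, so the output gap is -2.4 × (-1.05) = 2.52%.
Actual GDP = 2082 × (1 + 2.52/100) = 2082 × 1.0252 ≈ 2134 billion.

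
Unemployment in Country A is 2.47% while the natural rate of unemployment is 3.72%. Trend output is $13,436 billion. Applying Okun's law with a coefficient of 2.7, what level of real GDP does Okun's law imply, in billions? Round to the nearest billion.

Unemployment gap = 2.47 - 3.72 = -1.25 points, so the output gap is -2.7 × (-1.25) = 3.375%.
Actual GDP = 13436 × (1 + 3.375/100) = 13436 × 1.03375 ≈ 13889 billion.

$13,889 billion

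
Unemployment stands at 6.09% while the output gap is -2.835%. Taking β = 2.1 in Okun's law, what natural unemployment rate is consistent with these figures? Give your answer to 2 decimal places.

From Okun's law, u - u* = -(output gap)/β = -(-2.835)/2.1 = 1.35 points.
So u* = 6.09 - 1.35 = 4.74%.

4.74%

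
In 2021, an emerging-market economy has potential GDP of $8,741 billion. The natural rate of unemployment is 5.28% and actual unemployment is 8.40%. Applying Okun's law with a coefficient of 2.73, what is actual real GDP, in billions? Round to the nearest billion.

Unemployment gap = 8.4 - 5.28 = 3.12 points, so the output gap is -2.73 × 3.12 = -8.5176%.
Actual GDP = 8741 × (1 - 8.5176/100) = 8741 × 0.914824 ≈ 7996 billion.

$7,996 billion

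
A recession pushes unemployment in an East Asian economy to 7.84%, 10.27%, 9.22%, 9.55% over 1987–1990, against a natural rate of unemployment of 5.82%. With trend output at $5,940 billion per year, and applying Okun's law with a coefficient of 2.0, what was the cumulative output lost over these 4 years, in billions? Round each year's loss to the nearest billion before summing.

$1,616 billion

Year 1987: gap = -2.0 × (7.84 - 5.82) = -4.04%, loss ≈ 5940 × 4.04/100 ≈ 240.
Year 1988: gap = -2.0 × (10.27 - 5.82) = -8.9%, loss ≈ 5940 × 8.9/100 ≈ 529.
Year 1989: gap = -2.0 × (9.22 - 5.82) = -6.8%, loss ≈ 5940 × 6.8/100 ≈ 404.
Year 1990: gap = -2.0 × (9.55 - 5.82) = -7.46%, loss ≈ 5940 × 7.46/100 ≈ 443.
Total lost output = 240 + 529 + 404 + 443 = 1616 billion.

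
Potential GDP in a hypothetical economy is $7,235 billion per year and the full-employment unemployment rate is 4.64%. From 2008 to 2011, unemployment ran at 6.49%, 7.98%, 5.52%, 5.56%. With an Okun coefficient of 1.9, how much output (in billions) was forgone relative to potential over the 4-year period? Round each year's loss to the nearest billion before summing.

$960 billion

Year 2008: gap = -1.9 × (6.49 - 4.64) = -3.515%, loss ≈ 7235 × 3.515/100 ≈ 254.
Year 2009: gap = -1.9 × (7.98 - 4.64) = -6.346%, loss ≈ 7235 × 6.346/100 ≈ 459.
Year 2010: gap = -1.9 × (5.52 - 4.64) = -1.672%, loss ≈ 7235 × 1.672/100 ≈ 121.
Year 2011: gap = -1.9 × (5.56 - 4.64) = -1.748%, loss ≈ 7235 × 1.748/100 ≈ 126.
Total lost output = 254 + 459 + 121 + 126 = 960 billion.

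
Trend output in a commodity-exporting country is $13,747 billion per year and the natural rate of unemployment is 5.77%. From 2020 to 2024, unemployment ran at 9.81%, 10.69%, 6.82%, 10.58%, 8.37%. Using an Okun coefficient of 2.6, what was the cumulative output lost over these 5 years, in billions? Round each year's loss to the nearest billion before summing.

Year 2020: gap = -2.6 × (9.81 - 5.77) = -10.504%, loss ≈ 13747 × 10.504/100 ≈ 1444.
Year 2021: gap = -2.6 × (10.69 - 5.77) = -12.792%, loss ≈ 13747 × 12.792/100 ≈ 1759.
Year 2022: gap = -2.6 × (6.82 - 5.77) = -2.73%, loss ≈ 13747 × 2.73/100 ≈ 375.
Year 2023: gap = -2.6 × (10.58 - 5.77) = -12.506%, loss ≈ 13747 × 12.506/100 ≈ 1719.
Year 2024: gap = -2.6 × (8.37 - 5.77) = -6.76%, loss ≈ 13747 × 6.76/100 ≈ 929.
Total lost output = 1444 + 1759 + 375 + 1719 + 929 = 6226 billion.

$6,226 billion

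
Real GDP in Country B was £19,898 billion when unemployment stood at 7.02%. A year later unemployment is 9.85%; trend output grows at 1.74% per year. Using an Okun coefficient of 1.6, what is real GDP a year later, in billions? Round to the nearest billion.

£19,343 billion

Δu = 9.85 - 7.02 = 2.83 points.
Okun's law (growth form): g_Y = g_Y* - β × Δu = 1.74 - 1.6 × (2.83) = 1.74 - 4.528 = -2.788%.
Real GDP in the next year = 19898 × (1 - 2.788/100) = 19898 × 0.97212 ≈ 19343 billion.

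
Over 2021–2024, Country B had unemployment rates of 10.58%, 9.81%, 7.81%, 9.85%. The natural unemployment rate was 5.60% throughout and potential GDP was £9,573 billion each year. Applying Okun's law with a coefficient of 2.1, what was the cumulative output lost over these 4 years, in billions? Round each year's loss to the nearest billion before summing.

Year 2021: gap = -2.1 × (10.58 - 5.6) = -10.458%, loss ≈ 9573 × 10.458/100 ≈ 1001.
Year 2022: gap = -2.1 × (9.81 - 5.6) = -8.841%, loss ≈ 9573 × 8.841/100 ≈ 846.
Year 2023: gap = -2.1 × (7.81 - 5.6) = -4.641%, loss ≈ 9573 × 4.641/100 ≈ 444.
Year 2024: gap = -2.1 × (9.85 - 5.6) = -8.925%, loss ≈ 9573 × 8.925/100 ≈ 854.
Total lost output = 1001 + 846 + 444 + 854 = 3145 billion.

£3,145 billion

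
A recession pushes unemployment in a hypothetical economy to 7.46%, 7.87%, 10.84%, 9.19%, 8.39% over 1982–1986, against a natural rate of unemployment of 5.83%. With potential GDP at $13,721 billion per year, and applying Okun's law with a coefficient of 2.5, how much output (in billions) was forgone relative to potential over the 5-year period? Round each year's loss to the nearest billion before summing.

$5,009 billion

Year 1982: gap = -2.5 × (7.46 - 5.83) = -4.075%, loss ≈ 13721 × 4.075/100 ≈ 559.
Year 1983: gap = -2.5 × (7.87 - 5.83) = -5.1%, loss ≈ 13721 × 5.1/100 ≈ 700.
Year 1984: gap = -2.5 × (10.84 - 5.83) = -12.525%, loss ≈ 13721 × 12.525/100 ≈ 1719.
Year 1985: gap = -2.5 × (9.19 - 5.83) = -8.4%, loss ≈ 13721 × 8.4/100 ≈ 1153.
Year 1986: gap = -2.5 × (8.39 - 5.83) = -6.4%, loss ≈ 13721 × 6.4/100 ≈ 878.
Total lost output = 559 + 700 + 1719 + 1153 + 878 = 5009 billion.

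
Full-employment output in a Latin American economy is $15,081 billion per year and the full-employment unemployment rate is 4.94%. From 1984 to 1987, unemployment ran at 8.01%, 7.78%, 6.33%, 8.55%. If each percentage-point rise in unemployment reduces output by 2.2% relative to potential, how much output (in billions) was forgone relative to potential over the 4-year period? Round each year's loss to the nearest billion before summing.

Year 1984: gap = -2.2 × (8.01 - 4.94) = -6.754%, loss ≈ 15081 × 6.754/100 ≈ 1019.
Year 1985: gap = -2.2 × (7.78 - 4.94) = -6.248%, loss ≈ 15081 × 6.248/100 ≈ 942.
Year 1986: gap = -2.2 × (6.33 - 4.94) = -3.058%, loss ≈ 15081 × 3.058/100 ≈ 461.
Year 1987: gap = -2.2 × (8.55 - 4.94) = -7.942%, loss ≈ 15081 × 7.942/100 ≈ 1198.
Total lost output = 1019 + 942 + 461 + 1198 = 3620 billion.

$3,620 billion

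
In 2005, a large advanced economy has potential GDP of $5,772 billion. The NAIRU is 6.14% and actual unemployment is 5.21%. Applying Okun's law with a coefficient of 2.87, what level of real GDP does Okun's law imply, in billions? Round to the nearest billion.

Unemployment gap = 5.21 - 6.14 = -0.93 points, so the output gap is -2.87 × (-0.93) = 2.6691%.
Actual GDP = 5772 × (1 + 2.6691/100) = 5772 × 1.026691 ≈ 5926 billion.

$5,926 billion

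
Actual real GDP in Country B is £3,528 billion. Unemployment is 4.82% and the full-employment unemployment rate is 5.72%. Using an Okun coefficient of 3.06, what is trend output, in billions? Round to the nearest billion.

£3,433 billion

Unemployment gap = 4.82 - 5.72 = -0.9 points, so output gap = -3.06 × (-0.9) = 2.754%.
Since Y = Y* × (1 + gap/100), Y* = 3528/1.02754 ≈ 3433 billion.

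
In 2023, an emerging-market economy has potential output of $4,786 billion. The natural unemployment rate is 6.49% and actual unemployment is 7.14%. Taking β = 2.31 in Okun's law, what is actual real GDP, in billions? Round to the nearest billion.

Unemployment gap = 7.14 - 6.49 = 0.65 points, so the output gap is -2.31 × 0.65 = -1.5015%.
Actual GDP = 4786 × (1 - 1.5015/100) = 4786 × 0.984985 ≈ 4714 billion.

$4,714 billion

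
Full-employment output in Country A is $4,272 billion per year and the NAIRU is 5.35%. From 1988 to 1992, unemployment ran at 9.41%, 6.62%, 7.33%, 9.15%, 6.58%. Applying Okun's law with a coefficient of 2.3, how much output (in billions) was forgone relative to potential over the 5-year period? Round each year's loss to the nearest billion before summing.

$1,213 billion

Year 1988: gap = -2.3 × (9.41 - 5.35) = -9.338%, loss ≈ 4272 × 9.338/100 ≈ 399.
Year 1989: gap = -2.3 × (6.62 - 5.35) = -2.921%, loss ≈ 4272 × 2.921/100 ≈ 125.
Year 1990: gap = -2.3 × (7.33 - 5.35) = -4.554%, loss ≈ 4272 × 4.554/100 ≈ 195.
Year 1991: gap = -2.3 × (9.15 - 5.35) = -8.74%, loss ≈ 4272 × 8.74/100 ≈ 373.
Year 1992: gap = -2.3 × (6.58 - 5.35) = -2.829%, loss ≈ 4272 × 2.829/100 ≈ 121.
Total lost output = 399 + 125 + 195 + 373 + 121 = 1213 billion.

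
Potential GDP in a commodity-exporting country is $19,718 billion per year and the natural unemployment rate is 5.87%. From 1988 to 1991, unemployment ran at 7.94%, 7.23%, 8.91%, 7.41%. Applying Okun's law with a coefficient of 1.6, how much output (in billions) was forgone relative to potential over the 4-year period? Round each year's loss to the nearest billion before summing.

$2,527 billion

Year 1988: gap = -1.6 × (7.94 - 5.87) = -3.312%, loss ≈ 19718 × 3.312/100 ≈ 653.
Year 1989: gap = -1.6 × (7.23 - 5.87) = -2.176%, loss ≈ 19718 × 2.176/100 ≈ 429.
Year 1990: gap = -1.6 × (8.91 - 5.87) = -4.864%, loss ≈ 19718 × 4.864/100 ≈ 959.
Year 1991: gap = -1.6 × (7.41 - 5.87) = -2.464%, loss ≈ 19718 × 2.464/100 ≈ 486.
Total lost output = 653 + 429 + 959 + 486 = 2527 billion.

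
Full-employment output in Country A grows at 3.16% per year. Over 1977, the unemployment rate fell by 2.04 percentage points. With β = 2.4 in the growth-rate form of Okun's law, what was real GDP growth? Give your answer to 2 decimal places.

8.06%

Growth-rate Okun's law: g_Y = g_Y* - β × Δu.
g_Y = 3.16 - 2.4 × (-2.04) = 3.16 + 4.896 = 8.056%, i.e. 8.06% to 2 d.p.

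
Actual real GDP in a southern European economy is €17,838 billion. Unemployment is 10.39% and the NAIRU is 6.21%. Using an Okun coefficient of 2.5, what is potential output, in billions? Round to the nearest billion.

Unemployment gap = 10.39 - 6.21 = 4.18 points, so output gap = -2.5 × 4.18 = -10.45%.
Since Y = Y* × (1 + gap/100), Y* = 17838/0.8955 ≈ 19920 billion.

€19,920 billion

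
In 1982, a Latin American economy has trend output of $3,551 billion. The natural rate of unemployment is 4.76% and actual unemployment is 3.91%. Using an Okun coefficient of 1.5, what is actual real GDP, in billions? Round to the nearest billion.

Unemployment gap = 3.91 - 4.76 = -0.85 points, so the output gap is -1.5 × (-0.85) = 1.275%.
Actual GDP = 3551 × (1 + 1.275/100) = 3551 × 1.01275 ≈ 3596 billion.

$3,596 billion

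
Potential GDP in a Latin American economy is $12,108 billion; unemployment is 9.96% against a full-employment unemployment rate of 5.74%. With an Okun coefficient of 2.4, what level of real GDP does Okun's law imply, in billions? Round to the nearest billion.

Unemployment gap = 9.96 - 5.74 = 4.22 points, so the output gap is -2.4 × 4.22 = -10.128%.
Actual GDP = 12108 × (1 - 10.128/100) = 12108 × 0.89872 ≈ 10882 billion.

$10,882 billion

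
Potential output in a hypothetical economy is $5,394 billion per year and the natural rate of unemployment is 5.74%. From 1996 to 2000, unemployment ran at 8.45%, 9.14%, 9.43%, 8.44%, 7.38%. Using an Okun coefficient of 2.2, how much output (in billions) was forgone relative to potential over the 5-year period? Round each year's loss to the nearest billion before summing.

$1,678 billion

Year 1996: gap = -2.2 × (8.45 - 5.74) = -5.962%, loss ≈ 5394 × 5.962/100 ≈ 322.
Year 1997: gap = -2.2 × (9.14 - 5.74) = -7.48%, loss ≈ 5394 × 7.48/100 ≈ 403.
Year 1998: gap = -2.2 × (9.43 - 5.74) = -8.118%, loss ≈ 5394 × 8.118/100 ≈ 438.
Year 1999: gap = -2.2 × (8.44 - 5.74) = -5.94%, loss ≈ 5394 × 5.94/100 ≈ 320.
Year 2000: gap = -2.2 × (7.38 - 5.74) = -3.608%, loss ≈ 5394 × 3.608/100 ≈ 195.
Total lost output = 322 + 403 + 438 + 320 + 195 = 1678 billion.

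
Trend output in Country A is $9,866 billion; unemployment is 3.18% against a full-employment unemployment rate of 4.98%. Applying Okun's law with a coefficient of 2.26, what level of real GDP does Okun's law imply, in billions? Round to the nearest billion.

Unemployment gap = 3.18 - 4.98 = -1.8 points, so the output gap is -2.26 × (-1.8) = 4.068%.
Actual GDP = 9866 × (1 + 4.068/100) = 9866 × 1.04068 ≈ 10267 billion.

$10,267 billion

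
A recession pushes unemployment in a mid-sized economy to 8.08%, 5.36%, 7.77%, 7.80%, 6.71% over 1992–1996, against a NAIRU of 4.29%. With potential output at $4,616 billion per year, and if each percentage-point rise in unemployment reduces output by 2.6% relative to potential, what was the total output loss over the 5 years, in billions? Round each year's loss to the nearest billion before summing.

$1,712 billion

Year 1992: gap = -2.6 × (8.08 - 4.29) = -9.854%, loss ≈ 4616 × 9.854/100 ≈ 455.
Year 1993: gap = -2.6 × (5.36 - 4.29) = -2.782%, loss ≈ 4616 × 2.782/100 ≈ 128.
Year 1994: gap = -2.6 × (7.77 - 4.29) = -9.048%, loss ≈ 4616 × 9.048/100 ≈ 418.
Year 1995: gap = -2.6 × (7.8 - 4.29) = -9.126%, loss ≈ 4616 × 9.126/100 ≈ 421.
Year 1996: gap = -2.6 × (6.71 - 4.29) = -6.292%, loss ≈ 4616 × 6.292/100 ≈ 290.
Total lost output = 455 + 128 + 418 + 421 + 290 = 1712 billion.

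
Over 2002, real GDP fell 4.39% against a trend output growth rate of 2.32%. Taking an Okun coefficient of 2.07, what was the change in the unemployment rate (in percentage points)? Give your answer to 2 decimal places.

Growth-rate Okun's law: g_Y = g_Y* - β × Δu, so Δu = (g_Y* - g_Y)/β.
Δu = (2.32 + 4.39)/2.07 = 6.71/2.07 = 3.24 percentage points.

3.24 percentage points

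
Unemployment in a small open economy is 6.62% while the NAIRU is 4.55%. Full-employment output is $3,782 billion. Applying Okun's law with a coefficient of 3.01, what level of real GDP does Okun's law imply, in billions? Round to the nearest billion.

Unemployment gap = 6.62 - 4.55 = 2.07 points, so the output gap is -3.01 × 2.07 = -6.2307%.
Actual GDP = 3782 × (1 - 6.2307/100) = 3782 × 0.937693 ≈ 3546 billion.

$3,546 billion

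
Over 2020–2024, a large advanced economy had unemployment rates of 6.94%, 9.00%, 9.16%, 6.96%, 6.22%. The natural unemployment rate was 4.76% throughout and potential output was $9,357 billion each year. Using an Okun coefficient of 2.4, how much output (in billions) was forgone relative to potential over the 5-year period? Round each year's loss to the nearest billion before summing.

Year 2020: gap = -2.4 × (6.94 - 4.76) = -5.232%, loss ≈ 9357 × 5.232/100 ≈ 490.
Year 2021: gap = -2.4 × (9 - 4.76) = -10.176%, loss ≈ 9357 × 10.176/100 ≈ 952.
Year 2022: gap = -2.4 × (9.16 - 4.76) = -10.56%, loss ≈ 9357 × 10.56/100 ≈ 988.
Year 2023: gap = -2.4 × (6.96 - 4.76) = -5.28%, loss ≈ 9357 × 5.28/100 ≈ 494.
Year 2024: gap = -2.4 × (6.22 - 4.76) = -3.504%, loss ≈ 9357 × 3.504/100 ≈ 328.
Total lost output = 490 + 952 + 988 + 494 + 328 = 3252 billion.

$3,252 billion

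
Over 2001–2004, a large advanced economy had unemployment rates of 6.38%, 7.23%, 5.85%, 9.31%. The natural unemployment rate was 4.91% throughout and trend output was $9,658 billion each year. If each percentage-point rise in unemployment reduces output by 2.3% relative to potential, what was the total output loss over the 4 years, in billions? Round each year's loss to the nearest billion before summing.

Year 2001: gap = -2.3 × (6.38 - 4.91) = -3.381%, loss ≈ 9658 × 3.381/100 ≈ 327.
Year 2002: gap = -2.3 × (7.23 - 4.91) = -5.336%, loss ≈ 9658 × 5.336/100 ≈ 515.
Year 2003: gap = -2.3 × (5.85 - 4.91) = -2.162%, loss ≈ 9658 × 2.162/100 ≈ 209.
Year 2004: gap = -2.3 × (9.31 - 4.91) = -10.12%, loss ≈ 9658 × 10.12/100 ≈ 977.
Total lost output = 327 + 515 + 209 + 977 = 2028 billion.

$2,028 billion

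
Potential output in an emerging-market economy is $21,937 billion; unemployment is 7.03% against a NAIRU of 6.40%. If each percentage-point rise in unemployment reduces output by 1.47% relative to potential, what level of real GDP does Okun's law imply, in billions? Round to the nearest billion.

$21,734 billion

Unemployment gap = 7.03 - 6.4 = 0.63 points, so the output gap is -1.47 × 0.63 = -0.9261%.
Actual GDP = 21937 × (1 - 0.9261/100) = 21937 × 0.990739 ≈ 21734 billion.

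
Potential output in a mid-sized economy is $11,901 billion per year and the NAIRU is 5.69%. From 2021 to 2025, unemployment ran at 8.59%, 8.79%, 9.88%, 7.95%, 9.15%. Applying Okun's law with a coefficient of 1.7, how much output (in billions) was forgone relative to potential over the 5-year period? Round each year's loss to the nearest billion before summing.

$3,219 billion

Year 2021: gap = -1.7 × (8.59 - 5.69) = -4.93%, loss ≈ 11901 × 4.93/100 ≈ 587.
Year 2022: gap = -1.7 × (8.79 - 5.69) = -5.27%, loss ≈ 11901 × 5.27/100 ≈ 627.
Year 2023: gap = -1.7 × (9.88 - 5.69) = -7.123%, loss ≈ 11901 × 7.123/100 ≈ 848.
Year 2024: gap = -1.7 × (7.95 - 5.69) = -3.842%, loss ≈ 11901 × 3.842/100 ≈ 457.
Year 2025: gap = -1.7 × (9.15 - 5.69) = -5.882%, loss ≈ 11901 × 5.882/100 ≈ 700.
Total lost output = 587 + 627 + 848 + 457 + 700 = 3219 billion.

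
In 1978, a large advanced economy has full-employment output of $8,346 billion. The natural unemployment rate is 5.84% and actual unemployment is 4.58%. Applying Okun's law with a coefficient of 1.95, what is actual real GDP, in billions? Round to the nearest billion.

Unemployment gap = 4.58 - 5.84 = -1.26 points, so the output gap is -1.95 × (-1.26) = 2.457%.
Actual GDP = 8346 × (1 + 2.457/100) = 8346 × 1.02457 ≈ 8551 billion.

$8,551 billion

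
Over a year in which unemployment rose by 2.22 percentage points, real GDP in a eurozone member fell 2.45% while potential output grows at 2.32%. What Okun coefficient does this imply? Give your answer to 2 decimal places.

Growth form: g_Y = g_Y* - β × Δu, so β = (g_Y* - g_Y)/Δu.
β = (2.32 + 2.45)/2.22 = 4.77/2.22 = 2.15.

β ≈ 2.15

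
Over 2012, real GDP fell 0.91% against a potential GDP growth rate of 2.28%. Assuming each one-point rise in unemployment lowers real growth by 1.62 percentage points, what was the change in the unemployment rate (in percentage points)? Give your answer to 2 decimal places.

1.97 percentage points

Growth-rate Okun's law: g_Y = g_Y* - β × Δu, so Δu = (g_Y* - g_Y)/β.
Δu = (2.28 + 0.91)/1.62 = 3.19/1.62 = 1.97 percentage points.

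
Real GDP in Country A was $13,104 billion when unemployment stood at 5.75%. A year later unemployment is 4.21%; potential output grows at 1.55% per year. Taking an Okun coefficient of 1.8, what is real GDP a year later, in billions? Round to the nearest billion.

$13,670 billion

Δu = 4.21 - 5.75 = -1.54 points.
Okun's law (growth form): g_Y = g_Y* - β × Δu = 1.55 - 1.8 × (-1.54) = 1.55 + 2.772 = 4.322%.
Real GDP in the next year = 13104 × (1 + 4.322/100) = 13104 × 1.04322 ≈ 13670 billion.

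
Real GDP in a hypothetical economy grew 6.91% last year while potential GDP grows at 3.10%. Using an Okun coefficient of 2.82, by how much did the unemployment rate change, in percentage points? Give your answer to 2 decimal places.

-1.35 percentage points

Growth-rate Okun's law: g_Y = g_Y* - β × Δu, so Δu = (g_Y* - g_Y)/β.
Δu = (3.1 - 6.91)/2.82 = -3.81/2.82 = -1.35 percentage points.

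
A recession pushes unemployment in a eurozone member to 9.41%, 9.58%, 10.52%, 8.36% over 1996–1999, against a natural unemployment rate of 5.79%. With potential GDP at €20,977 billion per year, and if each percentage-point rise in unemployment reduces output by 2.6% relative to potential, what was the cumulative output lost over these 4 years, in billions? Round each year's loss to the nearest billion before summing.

Year 1996: gap = -2.6 × (9.41 - 5.79) = -9.412%, loss ≈ 20977 × 9.412/100 ≈ 1974.
Year 1997: gap = -2.6 × (9.58 - 5.79) = -9.854%, loss ≈ 20977 × 9.854/100 ≈ 2067.
Year 1998: gap = -2.6 × (10.52 - 5.79) = -12.298%, loss ≈ 20977 × 12.298/100 ≈ 2580.
Year 1999: gap = -2.6 × (8.36 - 5.79) = -6.682%, loss ≈ 20977 × 6.682/100 ≈ 1402.
Total lost output = 1974 + 2067 + 2580 + 1402 = 8023 billion.

€8,023 billion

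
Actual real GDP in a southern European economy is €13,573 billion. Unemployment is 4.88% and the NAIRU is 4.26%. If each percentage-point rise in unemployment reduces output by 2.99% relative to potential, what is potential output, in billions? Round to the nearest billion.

Unemployment gap = 4.88 - 4.26 = 0.62 points, so output gap = -2.99 × 0.62 = -1.8538%.
Since Y = Y* × (1 + gap/100), Y* = 13573/0.981462 ≈ 13829 billion.

€13,829 billion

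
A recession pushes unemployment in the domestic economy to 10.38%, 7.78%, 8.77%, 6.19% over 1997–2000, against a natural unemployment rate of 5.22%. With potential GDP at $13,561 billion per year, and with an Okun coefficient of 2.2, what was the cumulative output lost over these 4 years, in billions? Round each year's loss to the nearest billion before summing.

$3,651 billion

Year 1997: gap = -2.2 × (10.38 - 5.22) = -11.352%, loss ≈ 13561 × 11.352/100 ≈ 1539.
Year 1998: gap = -2.2 × (7.78 - 5.22) = -5.632%, loss ≈ 13561 × 5.632/100 ≈ 764.
Year 1999: gap = -2.2 × (8.77 - 5.22) = -7.81%, loss ≈ 13561 × 7.81/100 ≈ 1059.
Year 2000: gap = -2.2 × (6.19 - 5.22) = -2.134%, loss ≈ 13561 × 2.134/100 ≈ 289.
Total lost output = 1539 + 764 + 1059 + 289 = 3651 billion.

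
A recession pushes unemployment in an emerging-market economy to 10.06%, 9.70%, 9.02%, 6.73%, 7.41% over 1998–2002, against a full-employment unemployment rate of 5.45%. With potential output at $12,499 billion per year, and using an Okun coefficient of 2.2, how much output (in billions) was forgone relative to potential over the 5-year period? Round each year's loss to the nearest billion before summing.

Year 1998: gap = -2.2 × (10.06 - 5.45) = -10.142%, loss ≈ 12499 × 10.142/100 ≈ 1268.
Year 1999: gap = -2.2 × (9.7 - 5.45) = -9.35%, loss ≈ 12499 × 9.35/100 ≈ 1169.
Year 2000: gap = -2.2 × (9.02 - 5.45) = -7.854%, loss ≈ 12499 × 7.854/100 ≈ 982.
Year 2001: gap = -2.2 × (6.73 - 5.45) = -2.816%, loss ≈ 12499 × 2.816/100 ≈ 352.
Year 2002: gap = -2.2 × (7.41 - 5.45) = -4.312%, loss ≈ 12499 × 4.312/100 ≈ 539.
Total lost output = 1268 + 1169 + 982 + 352 + 539 = 4310 billion.

$4,310 billion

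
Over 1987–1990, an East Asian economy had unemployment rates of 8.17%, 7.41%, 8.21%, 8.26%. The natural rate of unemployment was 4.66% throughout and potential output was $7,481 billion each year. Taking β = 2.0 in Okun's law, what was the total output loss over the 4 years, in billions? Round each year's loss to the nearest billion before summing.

Year 1987: gap = -2.0 × (8.17 - 4.66) = -7.02%, loss ≈ 7481 × 7.02/100 ≈ 525.
Year 1988: gap = -2.0 × (7.41 - 4.66) = -5.5%, loss ≈ 7481 × 5.5/100 ≈ 411.
Year 1989: gap = -2.0 × (8.21 - 4.66) = -7.1%, loss ≈ 7481 × 7.1/100 ≈ 531.
Year 1990: gap = -2.0 × (8.26 - 4.66) = -7.2%, loss ≈ 7481 × 7.2/100 ≈ 539.
Total lost output = 525 + 411 + 531 + 539 = 2006 billion.

$2,006 billion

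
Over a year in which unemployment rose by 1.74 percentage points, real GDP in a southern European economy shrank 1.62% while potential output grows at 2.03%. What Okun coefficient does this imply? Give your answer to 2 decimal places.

β ≈ 2.10

Growth form: g_Y = g_Y* - β × Δu, so β = (g_Y* - g_Y)/Δu.
β = (2.03 + 1.62)/1.74 = 3.65/1.74 = 2.10.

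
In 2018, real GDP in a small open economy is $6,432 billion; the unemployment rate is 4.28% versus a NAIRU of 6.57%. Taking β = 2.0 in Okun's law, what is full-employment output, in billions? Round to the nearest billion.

Unemployment gap = 4.28 - 6.57 = -2.29 points, so output gap = -2 × (-2.29) = 4.58%.
Since Y = Y* × (1 + gap/100), Y* = 6432/1.0458 ≈ 6150 billion.

$6,150 billion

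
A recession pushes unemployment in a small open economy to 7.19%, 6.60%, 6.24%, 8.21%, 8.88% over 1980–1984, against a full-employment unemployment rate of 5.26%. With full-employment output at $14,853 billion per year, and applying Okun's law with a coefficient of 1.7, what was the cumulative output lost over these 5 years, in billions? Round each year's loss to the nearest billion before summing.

$2,731 billion

Year 1980: gap = -1.7 × (7.19 - 5.26) = -3.281%, loss ≈ 14853 × 3.281/100 ≈ 487.
Year 1981: gap = -1.7 × (6.6 - 5.26) = -2.278%, loss ≈ 14853 × 2.278/100 ≈ 338.
Year 1982: gap = -1.7 × (6.24 - 5.26) = -1.666%, loss ≈ 14853 × 1.666/100 ≈ 247.
Year 1983: gap = -1.7 × (8.21 - 5.26) = -5.015%, loss ≈ 14853 × 5.015/100 ≈ 745.
Year 1984: gap = -1.7 × (8.88 - 5.26) = -6.154%, loss ≈ 14853 × 6.154/100 ≈ 914.
Total lost output = 487 + 338 + 247 + 745 + 914 = 2731 billion.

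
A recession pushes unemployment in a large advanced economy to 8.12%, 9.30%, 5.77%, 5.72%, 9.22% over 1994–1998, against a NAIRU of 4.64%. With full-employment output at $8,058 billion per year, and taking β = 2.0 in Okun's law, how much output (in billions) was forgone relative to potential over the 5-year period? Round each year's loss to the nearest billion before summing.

Year 1994: gap = -2.0 × (8.12 - 4.64) = -6.96%, loss ≈ 8058 × 6.96/100 ≈ 561.
Year 1995: gap = -2.0 × (9.3 - 4.64) = -9.32%, loss ≈ 8058 × 9.32/100 ≈ 751.
Year 1996: gap = -2.0 × (5.77 - 4.64) = -2.26%, loss ≈ 8058 × 2.26/100 ≈ 182.
Year 1997: gap = -2.0 × (5.72 - 4.64) = -2.16%, loss ≈ 8058 × 2.16/100 ≈ 174.
Year 1998: gap = -2.0 × (9.22 - 4.64) = -9.16%, loss ≈ 8058 × 9.16/100 ≈ 738.
Total lost output = 561 + 751 + 182 + 174 + 738 = 2406 billion.

$2,406 billion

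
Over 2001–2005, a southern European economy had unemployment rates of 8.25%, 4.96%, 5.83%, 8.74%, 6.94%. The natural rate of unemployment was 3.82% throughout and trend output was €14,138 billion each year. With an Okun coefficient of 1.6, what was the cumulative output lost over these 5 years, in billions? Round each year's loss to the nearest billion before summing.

€3,534 billion

Year 2001: gap = -1.6 × (8.25 - 3.82) = -7.088%, loss ≈ 14138 × 7.088/100 ≈ 1002.
Year 2002: gap = -1.6 × (4.96 - 3.82) = -1.824%, loss ≈ 14138 × 1.824/100 ≈ 258.
Year 2003: gap = -1.6 × (5.83 - 3.82) = -3.216%, loss ≈ 14138 × 3.216/100 ≈ 455.
Year 2004: gap = -1.6 × (8.74 - 3.82) = -7.872%, loss ≈ 14138 × 7.872/100 ≈ 1113.
Year 2005: gap = -1.6 × (6.94 - 3.82) = -4.992%, loss ≈ 14138 × 4.992/100 ≈ 706.
Total lost output = 1002 + 258 + 455 + 1113 + 706 = 3534 billion.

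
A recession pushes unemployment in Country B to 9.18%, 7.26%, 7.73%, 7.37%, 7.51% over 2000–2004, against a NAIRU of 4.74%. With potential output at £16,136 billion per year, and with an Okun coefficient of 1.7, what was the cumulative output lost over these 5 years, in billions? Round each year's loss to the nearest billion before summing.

£4,210 billion

Year 2000: gap = -1.7 × (9.18 - 4.74) = -7.548%, loss ≈ 16136 × 7.548/100 ≈ 1218.
Year 2001: gap = -1.7 × (7.26 - 4.74) = -4.284%, loss ≈ 16136 × 4.284/100 ≈ 691.
Year 2002: gap = -1.7 × (7.73 - 4.74) = -5.083%, loss ≈ 16136 × 5.083/100 ≈ 820.
Year 2003: gap = -1.7 × (7.37 - 4.74) = -4.471%, loss ≈ 16136 × 4.471/100 ≈ 721.
Year 2004: gap = -1.7 × (7.51 - 4.74) = -4.709%, loss ≈ 16136 × 4.709/100 ≈ 760.
Total lost output = 1218 + 691 + 820 + 721 + 760 = 4210 billion.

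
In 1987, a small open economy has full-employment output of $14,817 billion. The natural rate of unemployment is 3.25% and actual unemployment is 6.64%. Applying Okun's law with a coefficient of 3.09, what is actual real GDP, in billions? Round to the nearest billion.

$13,265 billion

Unemployment gap = 6.64 - 3.25 = 3.39 points, so the output gap is -3.09 × 3.39 = -10.4751%.
Actual GDP = 14817 × (1 - 10.4751/100) = 14817 × 0.895249 ≈ 13265 billion.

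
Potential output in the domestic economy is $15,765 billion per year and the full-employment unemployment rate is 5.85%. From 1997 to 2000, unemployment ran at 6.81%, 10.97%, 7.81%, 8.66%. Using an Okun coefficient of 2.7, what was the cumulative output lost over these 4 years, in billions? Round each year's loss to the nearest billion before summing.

$4,618 billion

Year 1997: gap = -2.7 × (6.81 - 5.85) = -2.592%, loss ≈ 15765 × 2.592/100 ≈ 409.
Year 1998: gap = -2.7 × (10.97 - 5.85) = -13.824%, loss ≈ 15765 × 13.824/100 ≈ 2179.
Year 1999: gap = -2.7 × (7.81 - 5.85) = -5.292%, loss ≈ 15765 × 5.292/100 ≈ 834.
Year 2000: gap = -2.7 × (8.66 - 5.85) = -7.587%, loss ≈ 15765 × 7.587/100 ≈ 1196.
Total lost output = 409 + 2179 + 834 + 1196 = 4618 billion.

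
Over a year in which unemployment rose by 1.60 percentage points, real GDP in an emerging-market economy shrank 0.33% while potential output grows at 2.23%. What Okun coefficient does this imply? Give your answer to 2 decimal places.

Growth form: g_Y = g_Y* - β × Δu, so β = (g_Y* - g_Y)/Δu.
β = (2.23 + 0.33)/1.60 = 2.56/1.60 = 1.60.

β ≈ 1.60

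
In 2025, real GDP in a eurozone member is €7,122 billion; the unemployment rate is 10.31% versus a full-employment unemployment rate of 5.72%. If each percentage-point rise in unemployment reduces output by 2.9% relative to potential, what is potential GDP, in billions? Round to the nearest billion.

Unemployment gap = 10.31 - 5.72 = 4.59 points, so output gap = -2.9 × 4.59 = -13.311%.
Since Y = Y* × (1 + gap/100), Y* = 7122/0.86689 ≈ 8216 billion.

€8,216 billion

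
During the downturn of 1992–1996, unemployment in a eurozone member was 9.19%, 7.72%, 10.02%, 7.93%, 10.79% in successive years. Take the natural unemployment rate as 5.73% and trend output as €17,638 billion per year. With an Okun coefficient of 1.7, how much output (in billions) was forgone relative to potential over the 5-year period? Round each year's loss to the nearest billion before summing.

Year 1992: gap = -1.7 × (9.19 - 5.73) = -5.882%, loss ≈ 17638 × 5.882/100 ≈ 1037.
Year 1993: gap = -1.7 × (7.72 - 5.73) = -3.383%, loss ≈ 17638 × 3.383/100 ≈ 597.
Year 1994: gap = -1.7 × (10.02 - 5.73) = -7.293%, loss ≈ 17638 × 7.293/100 ≈ 1286.
Year 1995: gap = -1.7 × (7.93 - 5.73) = -3.74%, loss ≈ 17638 × 3.74/100 ≈ 660.
Year 1996: gap = -1.7 × (10.79 - 5.73) = -8.602%, loss ≈ 17638 × 8.602/100 ≈ 1517.
Total lost output = 1037 + 597 + 1286 + 660 + 1517 = 5097 billion.

€5,097 billion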